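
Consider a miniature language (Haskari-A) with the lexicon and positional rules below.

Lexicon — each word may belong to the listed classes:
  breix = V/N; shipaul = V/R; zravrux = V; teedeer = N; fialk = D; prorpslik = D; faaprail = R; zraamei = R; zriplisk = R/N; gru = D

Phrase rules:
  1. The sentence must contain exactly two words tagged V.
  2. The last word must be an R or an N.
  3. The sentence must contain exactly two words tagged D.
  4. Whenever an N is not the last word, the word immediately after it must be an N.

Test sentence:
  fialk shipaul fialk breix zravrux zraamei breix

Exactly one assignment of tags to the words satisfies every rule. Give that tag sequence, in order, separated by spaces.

D R D V V R N

Candidates per position — 1:fialk {D}; 2:shipaul {V,R}; 3:fialk {D}; 4:breix {V,N}; 5:zravrux {V}; 6:zraamei {R}; 7:breix {V,N}.
Position 4: tagging it N would leave rule 4 unsatisfiable, so it must be V.
Position 7: tagging it V would leave rule 1 unsatisfiable, so it must be N.
Position 2: tagging it V would leave rule 1 unsatisfiable, so it must be R.
The only consistent sequence is: D R D V V R N.
Checking: rule 1 ok; rule 2 ok; rule 3 ok; rule 4 ok.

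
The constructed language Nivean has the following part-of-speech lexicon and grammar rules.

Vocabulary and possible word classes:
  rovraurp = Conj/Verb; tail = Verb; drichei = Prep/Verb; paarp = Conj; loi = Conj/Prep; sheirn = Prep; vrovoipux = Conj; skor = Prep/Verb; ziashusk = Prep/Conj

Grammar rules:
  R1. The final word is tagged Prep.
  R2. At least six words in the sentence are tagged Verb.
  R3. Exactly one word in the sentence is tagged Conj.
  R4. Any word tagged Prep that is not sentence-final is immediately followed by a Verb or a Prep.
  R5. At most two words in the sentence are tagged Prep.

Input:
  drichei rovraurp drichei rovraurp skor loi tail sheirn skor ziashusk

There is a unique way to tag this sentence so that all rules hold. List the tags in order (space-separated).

Candidates per position — 1:drichei {Prep,Verb}; 2:rovraurp {Conj,Verb}; 3:drichei {Prep,Verb}; 4:rovraurp {Conj,Verb}; 5:skor {Prep,Verb}; 6:loi {Conj,Prep}; 7:tail {Verb}; 8:sheirn {Prep}; 9:skor {Prep,Verb}; 10:ziashusk {Prep,Conj}.
Word 10 cannot be Conj — rule 1 would then fail for every completion. It is Prep.
Word 1 cannot be Prep — rule 5 would then fail for every completion. It is Verb.
Word 3 cannot be Prep — rule 5 would then fail for every completion. It is Verb.
Word 5 cannot be Prep — rule 5 would then fail for every completion. It is Verb.
Word 6 cannot be Prep — rule 5 would then fail for every completion. It is Conj.
Word 9 cannot be Prep — rule 5 would then fail for every completion. It is Verb.
Word 2 cannot be Conj — rule 3 would then fail for every completion. It is Verb.
Word 4 cannot be Conj — rule 3 would then fail for every completion. It is Verb.
That leaves exactly one tagging: Verb Verb Verb Verb Verb Conj Verb Prep Verb Prep.
Check: rule 1 holds; rule 2 holds; rule 3 holds; rule 4 holds; rule 5 holds.

Verb Verb Verb Verb Verb Conj Verb Prep Verb Prep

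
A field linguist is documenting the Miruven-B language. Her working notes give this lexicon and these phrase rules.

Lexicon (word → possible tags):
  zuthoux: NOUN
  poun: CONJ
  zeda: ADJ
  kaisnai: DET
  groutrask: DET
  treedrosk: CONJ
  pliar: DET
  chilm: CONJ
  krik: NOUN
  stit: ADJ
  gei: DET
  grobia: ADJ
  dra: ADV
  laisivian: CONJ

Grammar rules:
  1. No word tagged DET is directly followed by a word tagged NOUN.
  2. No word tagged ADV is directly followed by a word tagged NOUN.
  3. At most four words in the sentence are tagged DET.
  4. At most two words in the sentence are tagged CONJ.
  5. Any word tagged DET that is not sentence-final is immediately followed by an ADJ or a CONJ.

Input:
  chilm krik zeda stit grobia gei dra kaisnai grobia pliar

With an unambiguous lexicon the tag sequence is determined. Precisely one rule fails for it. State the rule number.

5

Fixed tagging: CONJ NOUN ADJ ADJ ADJ DET ADV DET ADJ DET.
Applying the rules: R1 holds, R2 holds, R3 holds, R4 holds, R5 violated.
Only rule 5 fails.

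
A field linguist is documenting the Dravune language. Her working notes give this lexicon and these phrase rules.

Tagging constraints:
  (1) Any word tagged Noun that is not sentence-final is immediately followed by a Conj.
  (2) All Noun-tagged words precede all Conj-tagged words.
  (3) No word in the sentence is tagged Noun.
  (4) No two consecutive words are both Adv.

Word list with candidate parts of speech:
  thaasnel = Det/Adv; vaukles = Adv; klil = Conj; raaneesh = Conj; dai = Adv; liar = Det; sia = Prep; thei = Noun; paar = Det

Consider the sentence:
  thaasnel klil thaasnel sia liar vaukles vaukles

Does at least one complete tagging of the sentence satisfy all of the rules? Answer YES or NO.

Candidates per position — 1:thaasnel {Det,Adv}; 2:klil {Conj}; 3:thaasnel {Det,Adv}; 4:sia {Prep}; 5:liar {Det}; 6:vaukles {Adv}; 7:vaukles {Adv}.
Rule 4 cannot be satisfied by any choice of tags from the lexicon.
So there is no consistent tagging.

NO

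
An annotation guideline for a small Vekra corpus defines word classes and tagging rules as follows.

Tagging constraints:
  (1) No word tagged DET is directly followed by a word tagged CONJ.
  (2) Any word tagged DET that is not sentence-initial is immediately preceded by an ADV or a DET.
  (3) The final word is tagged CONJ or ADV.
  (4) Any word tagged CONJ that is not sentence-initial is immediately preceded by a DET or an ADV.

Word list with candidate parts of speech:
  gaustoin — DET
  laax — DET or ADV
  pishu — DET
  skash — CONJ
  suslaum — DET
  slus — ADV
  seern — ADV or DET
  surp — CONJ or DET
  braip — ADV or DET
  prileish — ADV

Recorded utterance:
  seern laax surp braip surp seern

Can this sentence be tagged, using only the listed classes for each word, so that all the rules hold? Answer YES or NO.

YES

Candidates per position — 1:seern {ADV,DET}; 2:laax {DET,ADV}; 3:surp {CONJ,DET}; 4:braip {ADV,DET}; 5:surp {CONJ,DET}; 6:seern {ADV,DET}.
One satisfying assignment: DET ADV CONJ ADV DET ADV.
Verifying each rule — rule 1 holds; rule 2 holds; rule 3 holds; rule 4 holds.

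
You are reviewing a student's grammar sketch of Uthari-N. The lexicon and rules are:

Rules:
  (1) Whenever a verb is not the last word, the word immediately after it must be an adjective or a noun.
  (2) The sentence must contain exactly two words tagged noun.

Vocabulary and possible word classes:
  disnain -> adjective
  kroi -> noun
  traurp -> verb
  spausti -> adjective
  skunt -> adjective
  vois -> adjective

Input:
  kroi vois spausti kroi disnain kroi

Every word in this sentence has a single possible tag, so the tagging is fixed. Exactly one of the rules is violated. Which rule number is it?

2

Fixed tagging: noun adjective adjective noun adjective noun.
Applying the rules: R1 holds, R2 violated.
Only rule 2 fails.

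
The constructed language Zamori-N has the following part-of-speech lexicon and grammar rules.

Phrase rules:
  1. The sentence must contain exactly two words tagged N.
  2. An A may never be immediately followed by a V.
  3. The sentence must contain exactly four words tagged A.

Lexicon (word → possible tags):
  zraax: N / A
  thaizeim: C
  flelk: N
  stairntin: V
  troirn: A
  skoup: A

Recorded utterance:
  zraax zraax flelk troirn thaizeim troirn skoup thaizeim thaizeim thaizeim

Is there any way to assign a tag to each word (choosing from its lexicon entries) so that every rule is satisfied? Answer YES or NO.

Candidates per position — 1:zraax {N,A}; 2:zraax {N,A}; 3:flelk {N}; 4:troirn {A}; 5:thaizeim {C}; 6:troirn {A}; 7:skoup {A}; 8:thaizeim {C}; 9:thaizeim {C}; 10:thaizeim {C}.
One satisfying assignment: N A N A C A A C C C.
Check: rule 1 holds; rule 2 holds; rule 3 holds.

YES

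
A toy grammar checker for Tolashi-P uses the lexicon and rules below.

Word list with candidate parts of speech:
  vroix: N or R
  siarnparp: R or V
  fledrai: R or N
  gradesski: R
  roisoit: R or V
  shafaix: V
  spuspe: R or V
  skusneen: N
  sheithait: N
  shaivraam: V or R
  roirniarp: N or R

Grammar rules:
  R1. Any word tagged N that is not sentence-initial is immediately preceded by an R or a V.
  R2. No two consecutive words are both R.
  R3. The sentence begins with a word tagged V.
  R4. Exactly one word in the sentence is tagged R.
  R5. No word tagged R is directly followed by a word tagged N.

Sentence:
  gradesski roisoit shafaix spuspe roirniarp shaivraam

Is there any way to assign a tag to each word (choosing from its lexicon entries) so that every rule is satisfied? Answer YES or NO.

NO

Candidates per position — 1:gradesski {R}; 2:roisoit {R,V}; 3:shafaix {V}; 4:spuspe {R,V}; 5:roirniarp {N,R}; 6:shaivraam {V,R}.
Rule 3 cannot be satisfied by any choice of tags from the lexicon.
So there is no consistent tagging.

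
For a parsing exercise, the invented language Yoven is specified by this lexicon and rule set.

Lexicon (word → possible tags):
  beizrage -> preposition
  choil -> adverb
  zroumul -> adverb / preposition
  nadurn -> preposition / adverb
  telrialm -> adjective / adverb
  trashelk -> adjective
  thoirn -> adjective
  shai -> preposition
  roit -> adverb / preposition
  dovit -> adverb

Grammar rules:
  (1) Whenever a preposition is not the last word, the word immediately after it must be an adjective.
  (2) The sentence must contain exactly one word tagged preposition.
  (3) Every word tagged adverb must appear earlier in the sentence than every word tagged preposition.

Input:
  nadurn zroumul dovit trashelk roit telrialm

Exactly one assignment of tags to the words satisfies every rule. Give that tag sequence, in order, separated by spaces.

adverb adverb adverb adjective preposition adjective

Candidates per position — 1:nadurn {preposition,adverb}; 2:zroumul {adverb,preposition}; 3:dovit {adverb}; 4:trashelk {adjective}; 5:roit {adverb,preposition}; 6:telrialm {adjective,adverb}.
Word 1 cannot be preposition — rule 1 would then fail for every completion. It is adverb.
Word 2 cannot be preposition — rule 1 would then fail for every completion. It is adverb.
Word 5 cannot be adverb — rule 2 would then fail for every completion. It is preposition.
Word 6 cannot be adverb — rule 1 would then fail for every completion. It is adjective.
The unique satisfying tagging is: adverb adverb adverb adjective preposition adjective.
Checking: rule 1 satisfied; rule 2 satisfied; rule 3 satisfied.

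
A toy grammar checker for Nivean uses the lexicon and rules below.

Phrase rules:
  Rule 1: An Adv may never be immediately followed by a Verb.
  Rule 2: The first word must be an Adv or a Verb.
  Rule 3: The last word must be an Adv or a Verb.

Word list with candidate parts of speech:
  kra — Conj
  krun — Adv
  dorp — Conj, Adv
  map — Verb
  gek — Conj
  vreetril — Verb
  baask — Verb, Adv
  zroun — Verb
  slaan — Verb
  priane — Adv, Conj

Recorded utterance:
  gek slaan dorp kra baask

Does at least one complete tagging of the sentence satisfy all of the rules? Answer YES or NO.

NO

Candidates per position — 1:gek {Conj}; 2:slaan {Verb}; 3:dorp {Conj,Adv}; 4:kra {Conj}; 5:baask {Verb,Adv}.
Rule 2 cannot be satisfied by any choice of tags from the lexicon.
So there is no consistent tagging.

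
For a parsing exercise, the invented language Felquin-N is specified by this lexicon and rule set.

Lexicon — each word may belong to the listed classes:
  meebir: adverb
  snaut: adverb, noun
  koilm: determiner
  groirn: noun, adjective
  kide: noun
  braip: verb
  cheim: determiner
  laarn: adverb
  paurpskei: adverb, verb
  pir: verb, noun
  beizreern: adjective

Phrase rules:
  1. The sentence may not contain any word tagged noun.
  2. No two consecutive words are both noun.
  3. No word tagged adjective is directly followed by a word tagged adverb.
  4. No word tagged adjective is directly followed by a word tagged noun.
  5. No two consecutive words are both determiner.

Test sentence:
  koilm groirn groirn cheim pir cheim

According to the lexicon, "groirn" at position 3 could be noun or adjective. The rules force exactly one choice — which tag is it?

adjective

Candidates per position — 1:koilm {determiner}; 2:groirn {noun,adjective}; 3:groirn {noun,adjective}; 4:cheim {determiner}; 5:pir {verb,noun}; 6:cheim {determiner}.
Word 2 cannot be noun — rule 1 would then fail for every completion. It is adjective.
Word 3 cannot be noun — rule 1 would then fail for every completion. It is adjective.
Word 5 cannot be noun — rule 1 would then fail for every completion. It is verb.
The unique satisfying tagging is: determiner adjective adjective determiner verb determiner.
Verifying each rule — rule 1 ✓; rule 2 ✓; rule 3 ✓; rule 4 ✓; rule 5 ✓.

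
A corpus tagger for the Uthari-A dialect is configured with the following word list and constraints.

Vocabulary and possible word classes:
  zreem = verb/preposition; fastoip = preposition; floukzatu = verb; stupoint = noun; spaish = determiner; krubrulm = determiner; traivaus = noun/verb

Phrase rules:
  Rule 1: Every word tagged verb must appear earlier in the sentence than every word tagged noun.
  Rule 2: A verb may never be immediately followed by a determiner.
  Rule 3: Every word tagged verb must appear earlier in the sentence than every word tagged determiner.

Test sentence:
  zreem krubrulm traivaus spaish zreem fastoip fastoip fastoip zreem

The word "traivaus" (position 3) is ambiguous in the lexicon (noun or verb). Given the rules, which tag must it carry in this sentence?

noun

Candidates per position — 1:zreem {verb,preposition}; 2:krubrulm {determiner}; 3:traivaus {noun,verb}; 4:spaish {determiner}; 5:zreem {verb,preposition}; 6:fastoip {preposition}; 7:fastoip {preposition}; 8:fastoip {preposition}; 9:zreem {verb,preposition}.
Word 1 cannot be verb — rule 2 would then fail for every completion. It is preposition.
Word 3 cannot be verb — rule 2 would then fail for every completion. It is noun.
Word 5 cannot be verb — rule 1 would then fail for every completion. It is preposition.
Word 9 cannot be verb — rule 1 would then fail for every completion. It is preposition.
The unique satisfying tagging is: preposition determiner noun determiner preposition preposition preposition preposition preposition.
Rule-by-rule: rule 1 ok; rule 2 ok; rule 3 ok.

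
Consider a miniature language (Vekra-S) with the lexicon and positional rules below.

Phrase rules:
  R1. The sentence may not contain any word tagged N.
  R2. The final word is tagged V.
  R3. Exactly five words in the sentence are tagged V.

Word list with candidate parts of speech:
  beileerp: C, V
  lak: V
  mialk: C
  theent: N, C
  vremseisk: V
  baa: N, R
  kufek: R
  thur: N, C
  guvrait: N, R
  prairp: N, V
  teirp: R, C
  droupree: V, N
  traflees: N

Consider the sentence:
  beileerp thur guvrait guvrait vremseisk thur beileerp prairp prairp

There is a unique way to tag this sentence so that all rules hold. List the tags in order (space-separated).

V C R R V C V V V

Candidates per position — 1:beileerp {C,V}; 2:thur {N,C}; 3:guvrait {N,R}; 4:guvrait {N,R}; 5:vremseisk {V}; 6:thur {N,C}; 7:beileerp {C,V}; 8:prairp {N,V}; 9:prairp {N,V}.
Position 1: C is ruled out by rule 3; that leaves V.
Position 2: N is ruled out by rule 1; that leaves C.
Position 3: N is ruled out by rule 1; that leaves R.
Position 4: N is ruled out by rule 1; that leaves R.
Position 6: N is ruled out by rule 1; that leaves C.
Position 7: C is ruled out by rule 3; that leaves V.
Position 8: N is ruled out by rule 1; that leaves V.
Position 9: N is ruled out by rule 1; that leaves V.
The only consistent sequence is: V C R R V C V V V.
Check: rule 1 ok; rule 2 ok; rule 3 ok.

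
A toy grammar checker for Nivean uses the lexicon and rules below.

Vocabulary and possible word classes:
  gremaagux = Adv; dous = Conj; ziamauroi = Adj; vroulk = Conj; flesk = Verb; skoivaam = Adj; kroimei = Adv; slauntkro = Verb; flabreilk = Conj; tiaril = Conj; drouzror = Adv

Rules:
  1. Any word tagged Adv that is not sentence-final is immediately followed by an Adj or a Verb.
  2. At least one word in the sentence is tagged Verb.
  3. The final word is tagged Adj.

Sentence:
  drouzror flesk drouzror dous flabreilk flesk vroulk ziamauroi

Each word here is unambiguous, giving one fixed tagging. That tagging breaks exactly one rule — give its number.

1

Fixed tagging: Adv Verb Adv Conj Conj Verb Conj Adj.
Applying the rules: R1 fails, R2 ok, R3 ok.
Only rule 1 fails.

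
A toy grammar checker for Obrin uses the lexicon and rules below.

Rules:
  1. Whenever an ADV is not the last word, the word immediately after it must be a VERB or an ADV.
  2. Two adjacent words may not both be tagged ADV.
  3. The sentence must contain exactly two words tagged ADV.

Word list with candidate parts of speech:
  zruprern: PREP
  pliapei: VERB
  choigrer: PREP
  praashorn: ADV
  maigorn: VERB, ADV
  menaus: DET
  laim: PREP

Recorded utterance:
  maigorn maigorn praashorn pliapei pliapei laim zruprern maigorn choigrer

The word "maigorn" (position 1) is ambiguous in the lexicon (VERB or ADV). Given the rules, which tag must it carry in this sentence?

ADV

Candidates per position — 1:maigorn {VERB,ADV}; 2:maigorn {VERB,ADV}; 3:praashorn {ADV}; 4:pliapei {VERB}; 5:pliapei {VERB}; 6:laim {PREP}; 7:zruprern {PREP}; 8:maigorn {VERB,ADV}; 9:choigrer {PREP}.
Position 2: ADV is ruled out by rule 2; that leaves VERB.
Position 8: ADV is ruled out by rule 1; that leaves VERB.
Position 1: VERB is ruled out by rule 3; that leaves ADV.
That leaves exactly one tagging: ADV VERB ADV VERB VERB PREP PREP VERB PREP.
Checking: rule 1 ✓; rule 2 ✓; rule 3 ✓.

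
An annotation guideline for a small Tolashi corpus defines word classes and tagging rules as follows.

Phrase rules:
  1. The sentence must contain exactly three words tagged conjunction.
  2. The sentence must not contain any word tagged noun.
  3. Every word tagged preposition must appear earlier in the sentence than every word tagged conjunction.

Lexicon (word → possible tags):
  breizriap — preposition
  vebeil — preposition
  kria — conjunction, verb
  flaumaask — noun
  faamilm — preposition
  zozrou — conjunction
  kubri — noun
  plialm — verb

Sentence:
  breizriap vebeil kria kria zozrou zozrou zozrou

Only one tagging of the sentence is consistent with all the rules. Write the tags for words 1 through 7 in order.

Candidates per position — 1:breizriap {preposition}; 2:vebeil {preposition}; 3:kria {conjunction,verb}; 4:kria {conjunction,verb}; 5:zozrou {conjunction}; 6:zozrou {conjunction}; 7:zozrou {conjunction}.
Position 3: tagging it conjunction would leave rule 1 unsatisfiable, so it must be verb.
Position 4: tagging it conjunction would leave rule 1 unsatisfiable, so it must be verb.
The unique satisfying tagging is: preposition preposition verb verb conjunction conjunction conjunction.
Check: rule 1 ✓; rule 2 ✓; rule 3 ✓.

preposition preposition verb verb conjunction conjunction conjunction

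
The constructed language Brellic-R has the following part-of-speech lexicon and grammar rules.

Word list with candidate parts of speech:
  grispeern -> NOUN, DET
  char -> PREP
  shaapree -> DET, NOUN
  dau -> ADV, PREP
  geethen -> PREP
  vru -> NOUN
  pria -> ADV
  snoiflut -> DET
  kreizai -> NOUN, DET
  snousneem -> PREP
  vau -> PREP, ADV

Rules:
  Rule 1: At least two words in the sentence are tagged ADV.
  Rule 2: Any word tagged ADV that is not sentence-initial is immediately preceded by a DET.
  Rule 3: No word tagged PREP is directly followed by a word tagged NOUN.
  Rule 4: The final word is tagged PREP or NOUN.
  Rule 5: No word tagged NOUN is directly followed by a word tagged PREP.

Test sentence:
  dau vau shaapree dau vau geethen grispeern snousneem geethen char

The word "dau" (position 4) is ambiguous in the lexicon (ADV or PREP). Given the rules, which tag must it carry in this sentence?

Candidates per position — 1:dau {ADV,PREP}; 2:vau {PREP,ADV}; 3:shaapree {DET,NOUN}; 4:dau {ADV,PREP}; 5:vau {PREP,ADV}; 6:geethen {PREP}; 7:grispeern {NOUN,DET}; 8:snousneem {PREP}; 9:geethen {PREP}; 10:char {PREP}.
Word 2 cannot be ADV — rule 2 would then fail for every completion. It is PREP.
Word 3 cannot be NOUN — rule 3 would then fail for every completion. It is DET.
Word 5 cannot be ADV — rule 2 would then fail for every completion. It is PREP.
Word 7 cannot be NOUN — rule 3 would then fail for every completion. It is DET.
Word 1 cannot be PREP — rule 1 would then fail for every completion. It is ADV.
Word 4 cannot be PREP — rule 1 would then fail for every completion. It is ADV.
So the tagging must be: ADV PREP DET ADV PREP PREP DET PREP PREP PREP.
Rule-by-rule: rule 1 satisfied; rule 2 satisfied; rule 3 satisfied; rule 4 satisfied; rule 5 satisfied.

ADV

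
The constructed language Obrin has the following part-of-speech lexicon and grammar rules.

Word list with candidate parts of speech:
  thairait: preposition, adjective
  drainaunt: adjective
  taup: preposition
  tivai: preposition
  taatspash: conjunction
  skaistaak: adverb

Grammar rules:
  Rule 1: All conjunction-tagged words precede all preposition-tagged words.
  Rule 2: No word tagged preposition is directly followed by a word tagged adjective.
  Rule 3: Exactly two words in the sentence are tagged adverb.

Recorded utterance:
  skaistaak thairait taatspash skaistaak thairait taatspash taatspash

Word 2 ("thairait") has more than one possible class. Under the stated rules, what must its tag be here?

adjective

Candidates per position — 1:skaistaak {adverb}; 2:thairait {preposition,adjective}; 3:taatspash {conjunction}; 4:skaistaak {adverb}; 5:thairait {preposition,adjective}; 6:taatspash {conjunction}; 7:taatspash {conjunction}.
At position 2, choosing preposition makes rule 1 impossible to satisfy; hence adjective.
At position 5, choosing preposition makes rule 1 impossible to satisfy; hence adjective.
The only consistent sequence is: adverb adjective conjunction adverb adjective conjunction conjunction.
Check: rule 1 satisfied; rule 2 satisfied; rule 3 satisfied.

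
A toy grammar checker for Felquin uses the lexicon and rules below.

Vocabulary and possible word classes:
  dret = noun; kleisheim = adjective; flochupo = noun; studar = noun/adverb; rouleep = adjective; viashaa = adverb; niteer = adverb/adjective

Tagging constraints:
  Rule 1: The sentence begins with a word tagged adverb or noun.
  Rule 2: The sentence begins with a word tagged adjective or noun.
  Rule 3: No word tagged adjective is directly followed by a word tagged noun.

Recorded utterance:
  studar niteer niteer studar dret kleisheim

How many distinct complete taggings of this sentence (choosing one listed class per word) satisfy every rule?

Candidates per position — 1:studar {noun,adverb}; 2:niteer {adverb,adjective}; 3:niteer {adverb,adjective}; 4:studar {noun,adverb}; 5:dret {noun}; 6:kleisheim {adjective}.
There are 16 candidate sequences in total.
Checking each against the rules leaves 6 sequences.
Count = 6.

6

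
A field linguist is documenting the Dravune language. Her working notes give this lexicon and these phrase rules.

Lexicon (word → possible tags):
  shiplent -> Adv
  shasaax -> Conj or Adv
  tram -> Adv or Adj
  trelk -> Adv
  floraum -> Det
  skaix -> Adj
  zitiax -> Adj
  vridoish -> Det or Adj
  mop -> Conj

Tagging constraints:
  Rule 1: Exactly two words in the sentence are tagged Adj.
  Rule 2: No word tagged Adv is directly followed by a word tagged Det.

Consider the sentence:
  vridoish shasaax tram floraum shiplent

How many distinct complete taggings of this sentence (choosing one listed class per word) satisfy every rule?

Candidates per position — 1:vridoish {Det,Adj}; 2:shasaax {Conj,Adv}; 3:tram {Adv,Adj}; 4:floraum {Det}; 5:shiplent {Adv}.
There are 8 candidate sequences in total.
The sequences that satisfy every rule: Adj Conj Adj Det Adv; Adj Adv Adj Det Adv.
Count = 2.

2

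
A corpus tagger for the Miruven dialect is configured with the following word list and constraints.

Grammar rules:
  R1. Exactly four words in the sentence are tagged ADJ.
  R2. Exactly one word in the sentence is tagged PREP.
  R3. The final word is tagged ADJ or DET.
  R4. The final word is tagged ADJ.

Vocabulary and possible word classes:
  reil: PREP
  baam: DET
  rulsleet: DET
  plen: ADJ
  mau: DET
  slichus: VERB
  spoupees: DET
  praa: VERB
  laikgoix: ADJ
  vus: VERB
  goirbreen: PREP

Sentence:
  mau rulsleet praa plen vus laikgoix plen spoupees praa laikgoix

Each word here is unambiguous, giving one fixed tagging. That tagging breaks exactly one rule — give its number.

2

Fixed tagging: DET DET VERB ADJ VERB ADJ ADJ DET VERB ADJ.
Applying the rules: R1 pass, R2 fail, R3 pass, R4 pass.
Only rule 2 fails.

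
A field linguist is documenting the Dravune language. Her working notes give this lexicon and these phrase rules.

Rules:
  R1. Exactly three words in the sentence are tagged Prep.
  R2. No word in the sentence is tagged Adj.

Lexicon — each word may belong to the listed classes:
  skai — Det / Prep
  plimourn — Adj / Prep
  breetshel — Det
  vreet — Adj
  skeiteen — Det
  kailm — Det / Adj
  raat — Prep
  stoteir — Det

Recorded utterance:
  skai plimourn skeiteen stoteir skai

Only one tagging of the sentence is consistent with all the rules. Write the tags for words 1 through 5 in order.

Prep Prep Det Det Prep

Candidates per position — 1:skai {Det,Prep}; 2:plimourn {Adj,Prep}; 3:skeiteen {Det}; 4:stoteir {Det}; 5:skai {Det,Prep}.
Position 1: Det is ruled out by rule 1; that leaves Prep.
Position 2: Adj is ruled out by rule 1; that leaves Prep.
Position 5: Det is ruled out by rule 1; that leaves Prep.
So the tagging must be: Prep Prep Det Det Prep.
Verifying each rule — rule 1 ok; rule 2 ok.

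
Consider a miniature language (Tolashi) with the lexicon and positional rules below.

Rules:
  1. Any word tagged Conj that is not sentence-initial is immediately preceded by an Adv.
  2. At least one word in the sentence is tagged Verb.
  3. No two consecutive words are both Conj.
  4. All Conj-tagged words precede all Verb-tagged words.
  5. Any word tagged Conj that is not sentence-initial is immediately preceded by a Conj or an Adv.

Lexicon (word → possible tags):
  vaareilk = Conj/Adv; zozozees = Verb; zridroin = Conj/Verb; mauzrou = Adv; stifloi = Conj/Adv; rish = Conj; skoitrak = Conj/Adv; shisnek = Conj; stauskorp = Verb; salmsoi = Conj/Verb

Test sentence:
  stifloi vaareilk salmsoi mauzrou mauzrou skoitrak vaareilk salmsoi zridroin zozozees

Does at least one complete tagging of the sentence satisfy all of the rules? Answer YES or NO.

YES

Candidates per position — 1:stifloi {Conj,Adv}; 2:vaareilk {Conj,Adv}; 3:salmsoi {Conj,Verb}; 4:mauzrou {Adv}; 5:mauzrou {Adv}; 6:skoitrak {Conj,Adv}; 7:vaareilk {Conj,Adv}; 8:salmsoi {Conj,Verb}; 9:zridroin {Conj,Verb}; 10:zozozees {Verb}.
One satisfying assignment: Conj Adv Conj Adv Adv Conj Adv Conj Verb Verb.
Rule-by-rule: rule 1 satisfied; rule 2 satisfied; rule 3 satisfied; rule 4 satisfied; rule 5 satisfied.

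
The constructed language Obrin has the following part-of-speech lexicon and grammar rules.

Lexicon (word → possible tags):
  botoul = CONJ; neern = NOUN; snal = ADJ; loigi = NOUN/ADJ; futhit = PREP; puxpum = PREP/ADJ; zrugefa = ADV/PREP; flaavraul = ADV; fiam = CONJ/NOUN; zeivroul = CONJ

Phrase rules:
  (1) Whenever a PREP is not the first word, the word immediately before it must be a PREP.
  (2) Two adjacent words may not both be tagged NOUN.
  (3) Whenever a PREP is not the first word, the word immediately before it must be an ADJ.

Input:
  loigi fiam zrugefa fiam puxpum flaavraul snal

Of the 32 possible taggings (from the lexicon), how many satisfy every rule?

Candidates per position — 1:loigi {NOUN,ADJ}; 2:fiam {CONJ,NOUN}; 3:zrugefa {ADV,PREP}; 4:fiam {CONJ,NOUN}; 5:puxpum {PREP,ADJ}; 6:flaavraul {ADV}; 7:snal {ADJ}.
There are 32 candidate sequences in total.
Checking each against the rules leaves 6 sequences.
Count = 6.

6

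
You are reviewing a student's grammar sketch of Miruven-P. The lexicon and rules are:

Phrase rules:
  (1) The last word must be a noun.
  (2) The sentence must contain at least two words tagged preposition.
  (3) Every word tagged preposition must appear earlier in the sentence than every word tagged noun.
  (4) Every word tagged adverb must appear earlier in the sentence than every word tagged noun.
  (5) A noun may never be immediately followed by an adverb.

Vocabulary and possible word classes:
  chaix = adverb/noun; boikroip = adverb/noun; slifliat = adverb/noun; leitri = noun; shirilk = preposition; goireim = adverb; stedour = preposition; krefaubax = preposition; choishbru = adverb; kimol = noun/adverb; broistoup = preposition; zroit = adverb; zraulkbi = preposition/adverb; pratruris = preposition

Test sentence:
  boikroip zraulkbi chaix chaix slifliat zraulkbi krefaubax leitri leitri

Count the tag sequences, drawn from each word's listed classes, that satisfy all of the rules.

3

Candidates per position — 1:boikroip {adverb,noun}; 2:zraulkbi {preposition,adverb}; 3:chaix {adverb,noun}; 4:chaix {adverb,noun}; 5:slifliat {adverb,noun}; 6:zraulkbi {preposition,adverb}; 7:krefaubax {preposition}; 8:leitri {noun}; 9:leitri {noun}.
There are 64 candidate sequences in total.
The sequences that satisfy every rule: adverb preposition adverb adverb adverb preposition preposition noun noun; adverb preposition adverb adverb adverb adverb preposition noun noun; adverb adverb adverb adverb adverb preposition preposition noun noun.
Count = 3.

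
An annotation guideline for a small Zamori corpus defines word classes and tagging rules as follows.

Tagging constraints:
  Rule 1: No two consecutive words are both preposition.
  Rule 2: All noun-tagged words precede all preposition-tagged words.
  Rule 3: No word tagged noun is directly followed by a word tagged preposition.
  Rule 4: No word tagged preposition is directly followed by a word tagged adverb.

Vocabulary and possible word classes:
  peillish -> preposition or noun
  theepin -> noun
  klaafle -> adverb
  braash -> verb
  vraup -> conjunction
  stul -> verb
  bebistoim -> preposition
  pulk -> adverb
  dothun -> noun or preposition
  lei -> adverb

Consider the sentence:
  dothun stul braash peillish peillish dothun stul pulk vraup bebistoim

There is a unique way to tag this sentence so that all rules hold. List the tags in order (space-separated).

Candidates per position — 1:dothun {noun,preposition}; 2:stul {verb}; 3:braash {verb}; 4:peillish {preposition,noun}; 5:peillish {preposition,noun}; 6:dothun {noun,preposition}; 7:stul {verb}; 8:pulk {adverb}; 9:vraup {conjunction}; 10:bebistoim {preposition}.
The remaining ambiguous positions (1, 4, 5, 6) are resolved jointly — only one combination satisfies every rule.
The unique satisfying tagging is: noun verb verb noun noun noun verb adverb conjunction preposition.
Check: rule 1 ok; rule 2 ok; rule 3 ok; rule 4 ok.

noun verb verb noun noun noun verb adverb conjunction preposition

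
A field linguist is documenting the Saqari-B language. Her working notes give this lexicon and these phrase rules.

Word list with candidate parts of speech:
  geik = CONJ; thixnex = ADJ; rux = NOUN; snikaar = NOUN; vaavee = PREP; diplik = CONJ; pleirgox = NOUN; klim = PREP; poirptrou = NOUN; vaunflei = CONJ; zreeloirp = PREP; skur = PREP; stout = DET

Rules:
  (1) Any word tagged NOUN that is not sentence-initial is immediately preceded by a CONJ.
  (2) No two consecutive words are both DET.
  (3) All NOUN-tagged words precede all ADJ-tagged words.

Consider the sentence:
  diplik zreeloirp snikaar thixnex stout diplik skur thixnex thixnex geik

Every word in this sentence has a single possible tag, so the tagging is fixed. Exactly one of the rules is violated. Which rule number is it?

1

Fixed tagging: CONJ PREP NOUN ADJ DET CONJ PREP ADJ ADJ CONJ.
Checking each rule: R1 fails, R2 ok, R3 ok.
Only rule 1 fails.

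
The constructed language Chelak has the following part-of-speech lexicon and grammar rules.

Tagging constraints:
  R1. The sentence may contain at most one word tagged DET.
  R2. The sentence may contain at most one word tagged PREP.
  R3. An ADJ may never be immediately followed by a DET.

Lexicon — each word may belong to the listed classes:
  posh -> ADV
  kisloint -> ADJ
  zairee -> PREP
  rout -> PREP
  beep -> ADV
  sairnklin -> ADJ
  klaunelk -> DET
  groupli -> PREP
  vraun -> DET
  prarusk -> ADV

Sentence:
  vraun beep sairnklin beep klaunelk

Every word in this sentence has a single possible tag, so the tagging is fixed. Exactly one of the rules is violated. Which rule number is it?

1

Fixed tagging: DET ADV ADJ ADV DET.
Applying the rules: R1 fails, R2 ok, R3 ok.
Only rule 1 fails.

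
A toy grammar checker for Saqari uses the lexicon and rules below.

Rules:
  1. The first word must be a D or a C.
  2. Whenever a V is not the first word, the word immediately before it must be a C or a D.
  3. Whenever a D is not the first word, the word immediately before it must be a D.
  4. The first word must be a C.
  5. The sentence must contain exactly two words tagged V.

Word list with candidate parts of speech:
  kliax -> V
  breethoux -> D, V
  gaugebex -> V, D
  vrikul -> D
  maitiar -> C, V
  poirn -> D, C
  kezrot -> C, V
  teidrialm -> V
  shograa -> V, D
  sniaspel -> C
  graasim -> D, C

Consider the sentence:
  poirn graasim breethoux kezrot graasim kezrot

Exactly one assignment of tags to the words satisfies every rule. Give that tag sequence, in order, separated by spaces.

C C V C C V

Candidates per position — 1:poirn {D,C}; 2:graasim {D,C}; 3:breethoux {D,V}; 4:kezrot {C,V}; 5:graasim {D,C}; 6:kezrot {C,V}.
At position 1, choosing D makes rule 4 impossible to satisfy; hence C.
At position 2, choosing D makes rule 3 impossible to satisfy; hence C.
At position 3, choosing D makes rule 3 impossible to satisfy; hence V.
At position 4, choosing V makes rule 2 impossible to satisfy; hence C.
At position 5, choosing D makes rule 3 impossible to satisfy; hence C.
At position 6, choosing C makes rule 5 impossible to satisfy; hence V.
The only consistent sequence is: C C V C C V.
Rule-by-rule: rule 1 satisfied; rule 2 satisfied; rule 3 satisfied; rule 4 satisfied; rule 5 satisfied.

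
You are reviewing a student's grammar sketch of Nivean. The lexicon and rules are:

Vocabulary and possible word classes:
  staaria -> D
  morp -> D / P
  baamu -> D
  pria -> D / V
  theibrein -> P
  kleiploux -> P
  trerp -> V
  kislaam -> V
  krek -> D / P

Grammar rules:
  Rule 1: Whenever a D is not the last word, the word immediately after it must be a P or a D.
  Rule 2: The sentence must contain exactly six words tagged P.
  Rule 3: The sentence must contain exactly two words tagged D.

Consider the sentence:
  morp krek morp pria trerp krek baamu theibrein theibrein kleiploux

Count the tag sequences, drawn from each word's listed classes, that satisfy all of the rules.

Candidates per position — 1:morp {D,P}; 2:krek {D,P}; 3:morp {D,P}; 4:pria {D,V}; 5:trerp {V}; 6:krek {D,P}; 7:baamu {D}; 8:theibrein {P}; 9:theibrein {P}; 10:kleiploux {P}.
There are 32 candidate sequences in total.
The sequences that satisfy every rule: D P P V V P D P P P; P D P V V P D P P P; P P P V V D D P P P.
Count = 3.

3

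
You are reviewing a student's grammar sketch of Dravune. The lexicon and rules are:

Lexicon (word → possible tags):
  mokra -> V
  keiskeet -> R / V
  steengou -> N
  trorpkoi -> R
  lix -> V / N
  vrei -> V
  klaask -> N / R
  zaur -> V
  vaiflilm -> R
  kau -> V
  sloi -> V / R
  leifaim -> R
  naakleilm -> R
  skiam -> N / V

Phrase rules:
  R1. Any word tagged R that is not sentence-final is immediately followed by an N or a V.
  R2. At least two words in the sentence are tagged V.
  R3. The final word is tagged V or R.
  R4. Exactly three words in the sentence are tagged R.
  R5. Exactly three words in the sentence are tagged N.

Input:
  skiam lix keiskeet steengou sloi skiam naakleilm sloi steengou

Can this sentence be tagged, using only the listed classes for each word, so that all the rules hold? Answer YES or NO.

Candidates per position — 1:skiam {N,V}; 2:lix {V,N}; 3:keiskeet {R,V}; 4:steengou {N}; 5:sloi {V,R}; 6:skiam {N,V}; 7:naakleilm {R}; 8:sloi {V,R}; 9:steengou {N}.
Rule 3 cannot be satisfied by any choice of tags from the lexicon.
So there is no consistent tagging.

NO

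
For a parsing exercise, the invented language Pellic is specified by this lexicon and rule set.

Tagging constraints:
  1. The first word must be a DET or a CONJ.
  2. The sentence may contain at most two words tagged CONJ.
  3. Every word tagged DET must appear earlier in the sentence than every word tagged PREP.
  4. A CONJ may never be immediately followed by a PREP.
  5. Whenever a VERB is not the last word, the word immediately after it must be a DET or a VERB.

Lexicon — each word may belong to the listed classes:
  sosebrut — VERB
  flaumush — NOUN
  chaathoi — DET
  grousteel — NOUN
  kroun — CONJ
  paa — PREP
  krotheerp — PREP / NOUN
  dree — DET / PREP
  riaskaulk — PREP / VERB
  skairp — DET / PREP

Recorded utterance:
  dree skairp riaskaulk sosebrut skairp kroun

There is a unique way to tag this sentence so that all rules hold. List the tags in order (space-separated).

DET DET VERB VERB DET CONJ

Candidates per position — 1:dree {DET,PREP}; 2:skairp {DET,PREP}; 3:riaskaulk {PREP,VERB}; 4:sosebrut {VERB}; 5:skairp {DET,PREP}; 6:kroun {CONJ}.
Position 1: PREP is ruled out by rule 1; that leaves DET.
Position 5: PREP is ruled out by rule 5; that leaves DET.
Position 2: PREP is ruled out by rule 3; that leaves DET.
Position 3: PREP is ruled out by rule 3; that leaves VERB.
The only consistent sequence is: DET DET VERB VERB DET CONJ.
Verifying each rule — rule 1 ✓; rule 2 ✓; rule 3 ✓; rule 4 ✓; rule 5 ✓.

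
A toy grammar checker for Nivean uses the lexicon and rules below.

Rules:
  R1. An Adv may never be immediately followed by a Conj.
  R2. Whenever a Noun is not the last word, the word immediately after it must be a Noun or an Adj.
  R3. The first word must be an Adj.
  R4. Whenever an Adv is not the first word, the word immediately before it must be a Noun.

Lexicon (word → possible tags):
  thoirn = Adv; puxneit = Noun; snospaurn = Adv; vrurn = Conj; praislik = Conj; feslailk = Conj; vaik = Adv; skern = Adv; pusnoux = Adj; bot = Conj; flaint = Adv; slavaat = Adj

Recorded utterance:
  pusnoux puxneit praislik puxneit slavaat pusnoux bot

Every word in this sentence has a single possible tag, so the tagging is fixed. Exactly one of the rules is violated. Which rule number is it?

2

Fixed tagging: Adj Noun Conj Noun Adj Adj Conj.
Checking each rule: R1 ✓, R2 ✗, R3 ✓, R4 ✓.
Only rule 2 fails.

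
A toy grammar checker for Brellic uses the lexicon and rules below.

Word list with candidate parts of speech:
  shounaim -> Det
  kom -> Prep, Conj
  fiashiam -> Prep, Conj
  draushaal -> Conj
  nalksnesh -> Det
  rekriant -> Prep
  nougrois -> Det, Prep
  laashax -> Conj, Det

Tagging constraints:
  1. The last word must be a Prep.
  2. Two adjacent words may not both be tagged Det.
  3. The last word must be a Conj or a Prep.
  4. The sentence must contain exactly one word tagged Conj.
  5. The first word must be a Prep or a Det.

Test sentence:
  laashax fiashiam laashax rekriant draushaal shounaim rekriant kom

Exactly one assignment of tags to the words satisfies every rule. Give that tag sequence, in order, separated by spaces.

Det Prep Det Prep Conj Det Prep Prep

Candidates per position — 1:laashax {Conj,Det}; 2:fiashiam {Prep,Conj}; 3:laashax {Conj,Det}; 4:rekriant {Prep}; 5:draushaal {Conj}; 6:shounaim {Det}; 7:rekriant {Prep}; 8:kom {Prep,Conj}.
If word 1 were Conj, no tagging could satisfy rule 4; so word 1 is Det.
If word 2 were Conj, no tagging could satisfy rule 4; so word 2 is Prep.
If word 3 were Conj, no tagging could satisfy rule 4; so word 3 is Det.
If word 8 were Conj, no tagging could satisfy rule 1; so word 8 is Prep.
So the tagging must be: Det Prep Det Prep Conj Det Prep Prep.
Verifying each rule — rule 1 satisfied; rule 2 satisfied; rule 3 satisfied; rule 4 satisfied; rule 5 satisfied.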